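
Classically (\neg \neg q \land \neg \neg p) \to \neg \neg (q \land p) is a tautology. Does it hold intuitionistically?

This is the distribution of double negation over conjunction, which is intuitionistically derivable.
Assume \neg \neg q, \neg \neg p, and \neg (q \land p). From q we'd get \neg p (since q \land p is refuted), contradicting \neg \neg p; so \neg q, contradicting \neg \neg q.

Yes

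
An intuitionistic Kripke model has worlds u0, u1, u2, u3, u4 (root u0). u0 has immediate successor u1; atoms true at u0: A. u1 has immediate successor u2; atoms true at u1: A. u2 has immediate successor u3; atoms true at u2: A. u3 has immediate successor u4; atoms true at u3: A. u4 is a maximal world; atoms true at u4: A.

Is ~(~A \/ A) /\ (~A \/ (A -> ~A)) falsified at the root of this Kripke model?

Yes

u0 ||-/- ~(~A \/ A) /\ (~A \/ (A -> ~A)) since u0 fails ~(~A \/ A).
So the root u0 does not force ~(~A \/ A) /\ (~A \/ (A -> ~A)); the model is a countermodel.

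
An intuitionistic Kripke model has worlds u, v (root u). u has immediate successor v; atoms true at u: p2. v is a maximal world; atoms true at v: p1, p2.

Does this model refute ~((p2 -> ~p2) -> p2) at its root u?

Yes

u ||-/- ~((p2 -> ~p2) -> p2) since u is accessible from u and u ||- (p2 -> ~p2) -> p2.
u ||- (p2 -> ~p2) -> p2 vacuously: no world accessible from u forces the antecedent p2 -> ~p2.
So the root u does not force ~((p2 -> ~p2) -> p2); the model is a countermodel.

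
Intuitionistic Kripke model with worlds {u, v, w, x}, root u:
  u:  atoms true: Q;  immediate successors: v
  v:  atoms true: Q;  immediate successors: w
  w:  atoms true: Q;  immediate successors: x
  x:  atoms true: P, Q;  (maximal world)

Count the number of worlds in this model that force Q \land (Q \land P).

1

u: does not force it — u \nVdash Q \land (Q \land P) since u fails Q \land P.
v: does not force it — v \nVdash Q \land (Q \land P) since v fails Q \land P.
w: does not force it — w \nVdash Q \land (Q \land P) since w fails Q \land P.
x: forces it.
Worlds forcing the formula: {x}.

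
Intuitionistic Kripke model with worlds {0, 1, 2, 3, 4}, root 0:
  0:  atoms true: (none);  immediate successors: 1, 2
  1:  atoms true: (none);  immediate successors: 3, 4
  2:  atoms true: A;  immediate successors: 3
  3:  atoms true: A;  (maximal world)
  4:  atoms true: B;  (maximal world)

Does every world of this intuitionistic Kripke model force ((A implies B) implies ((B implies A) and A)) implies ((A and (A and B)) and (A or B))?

Not every world: 0 does not force ((A implies B) implies ((B implies A) and A)) implies ((A and (A and B)) and (A or B)).
0 does not force ((A implies B) implies ((B implies A) and A)) implies ((A and (A and B)) and (A or B)): at the accessible world 2, 2 forces (A implies B) implies ((B implies A) and A) but 2 does not force (A and (A and B)) and (A or B).
2 does not force (A and (A and B)) and (A or B) since 2 fails A and (A and B).

No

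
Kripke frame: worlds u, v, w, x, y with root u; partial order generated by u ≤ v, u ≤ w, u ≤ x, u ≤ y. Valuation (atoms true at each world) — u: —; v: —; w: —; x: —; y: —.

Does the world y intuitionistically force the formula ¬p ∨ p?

Yes

y ⊩ ¬p ∨ p via the disjunct ¬p.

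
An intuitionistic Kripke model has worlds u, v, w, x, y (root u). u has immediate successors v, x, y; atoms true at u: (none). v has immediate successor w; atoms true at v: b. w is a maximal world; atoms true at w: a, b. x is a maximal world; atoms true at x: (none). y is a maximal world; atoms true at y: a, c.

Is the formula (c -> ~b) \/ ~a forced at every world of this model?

u ||- (c -> ~b) \/ ~a via the disjunct c -> ~b.
Since the root u forces (c -> ~b) \/ ~a and forcing is persistent (monotone upward), every world forces it.

Yes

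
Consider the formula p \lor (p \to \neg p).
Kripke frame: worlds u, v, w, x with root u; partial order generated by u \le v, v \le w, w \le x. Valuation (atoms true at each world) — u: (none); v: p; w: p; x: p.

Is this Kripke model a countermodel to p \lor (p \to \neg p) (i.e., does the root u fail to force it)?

Yes

u \nVdash p \lor (p \to \neg p): neither disjunct is forced at u.
u lacks atom p, so u \nVdash p.
So the root u does not force p \lor (p \to \neg p); the model is a countermodel.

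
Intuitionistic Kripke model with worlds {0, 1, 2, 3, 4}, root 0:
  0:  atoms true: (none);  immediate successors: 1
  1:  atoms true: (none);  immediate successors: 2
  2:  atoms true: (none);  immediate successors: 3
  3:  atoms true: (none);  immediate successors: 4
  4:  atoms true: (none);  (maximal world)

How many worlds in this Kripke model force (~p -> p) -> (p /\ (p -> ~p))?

5

0: forces it.
1: forces it.
2: forces it.
3: forces it.
4: forces it.
Worlds forcing the formula: {0, 1, 2, 3, 4}.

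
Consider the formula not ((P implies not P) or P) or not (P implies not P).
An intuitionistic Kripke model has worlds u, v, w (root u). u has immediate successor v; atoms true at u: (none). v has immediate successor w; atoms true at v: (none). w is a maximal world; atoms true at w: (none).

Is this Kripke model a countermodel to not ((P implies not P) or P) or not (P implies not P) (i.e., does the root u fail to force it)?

u does not force not ((P implies not P) or P) or not (P implies not P): neither disjunct is forced at u.
u does not force not ((P implies not P) or P) since u is accessible from u and u forces (P implies not P) or P.
u forces (P implies not P) or P via the disjunct P implies not P.
So the root u does not force not ((P implies not P) or P) or not (P implies not P); the model is a countermodel.

Yes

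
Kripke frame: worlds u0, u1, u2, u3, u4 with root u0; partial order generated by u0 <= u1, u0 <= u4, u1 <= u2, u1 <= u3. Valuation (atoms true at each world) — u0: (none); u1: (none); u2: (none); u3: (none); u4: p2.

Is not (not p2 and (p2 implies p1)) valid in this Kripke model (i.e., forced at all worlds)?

No

Not every world: u0 does not force not (not p2 and (p2 implies p1)).
u0 does not force not (not p2 and (p2 implies p1)) since u1 is accessible from u0 and u1 forces not p2 and (p2 implies p1).
u1 forces not p2 and (p2 implies p1) since u1 forces both conjuncts.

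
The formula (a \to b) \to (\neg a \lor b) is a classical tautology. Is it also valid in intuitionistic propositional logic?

This is the material-implication-as-disjunction principle, which is not intuitionistically valid.
A Kripke countermodel: worlds s0, s1; order generated by s0 \le s1; atoms true at each world — s0:{}; s1:{a,b}.
s0 \nVdash (a \to b) \to (\neg a \lor b): already at s0 itself, s0 \Vdash a \to b but s0 \nVdash \neg a \lor b.
s0 \nVdash \neg a \lor b: neither disjunct is forced at s0.
s0 \nVdash \neg a since s1 is accessible from s0 and s1 \Vdash a.
So the root s0 does not force the formula.

No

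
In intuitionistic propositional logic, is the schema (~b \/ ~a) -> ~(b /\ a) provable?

This is a constructively valid De Morgan direction (disjunction of negations to negated conjunction), which is intuitionistically derivable.
If ~b holds at a world then no accessible world forces b, hence none forces b /\ a; likewise for ~a.

Yes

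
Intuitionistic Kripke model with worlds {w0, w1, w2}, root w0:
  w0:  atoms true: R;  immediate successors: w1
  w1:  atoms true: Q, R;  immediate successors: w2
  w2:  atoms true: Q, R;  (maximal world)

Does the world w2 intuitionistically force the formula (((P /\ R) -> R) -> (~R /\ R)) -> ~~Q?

w2 ||- (((P /\ R) -> R) -> (~R /\ R)) -> ~~Q vacuously: no world accessible from w2 forces the antecedent ((P /\ R) -> R) -> (~R /\ R).

Yes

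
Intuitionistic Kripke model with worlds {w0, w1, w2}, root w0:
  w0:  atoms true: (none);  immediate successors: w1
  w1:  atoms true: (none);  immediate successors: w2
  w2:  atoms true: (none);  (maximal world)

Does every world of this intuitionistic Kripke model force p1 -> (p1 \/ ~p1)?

w0 ||- p1 -> (p1 \/ ~p1) vacuously: no world accessible from w0 forces the antecedent p1.
Since the root w0 forces p1 -> (p1 \/ ~p1) and forcing is persistent (monotone upward), every world forces it.

Yes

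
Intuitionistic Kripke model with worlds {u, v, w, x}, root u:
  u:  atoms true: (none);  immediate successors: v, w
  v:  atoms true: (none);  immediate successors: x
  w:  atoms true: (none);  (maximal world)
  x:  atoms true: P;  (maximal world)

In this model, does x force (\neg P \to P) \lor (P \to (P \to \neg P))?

Yes

x \Vdash (\neg P \to P) \lor (P \to (P \to \neg P)) via the disjunct \neg P \to P.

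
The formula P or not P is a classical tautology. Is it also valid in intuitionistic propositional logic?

No

This is the law of excluded middle, which is not intuitionistically valid.
A Kripke countermodel: worlds u0, u1; order generated by u0 <= u1; atoms true at each world — u0:{}; u1:{P}.
u0 does not force P or not P: neither disjunct is forced at u0.
u0 lacks atom P, so u0 does not force P.
So the root u0 does not force the formula.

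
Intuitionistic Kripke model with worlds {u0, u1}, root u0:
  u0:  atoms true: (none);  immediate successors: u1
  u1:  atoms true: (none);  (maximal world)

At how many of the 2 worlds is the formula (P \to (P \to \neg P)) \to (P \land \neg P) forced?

0

u0: does not force it — u0 \nVdash (P \to (P \to \neg P)) \to (P \land \neg P): already at u0 itself, u0 \Vdash P \to (P \to \neg P) but u0 \nVdash P \land \neg P.
u1: does not force it.
Worlds forcing the formula: { }.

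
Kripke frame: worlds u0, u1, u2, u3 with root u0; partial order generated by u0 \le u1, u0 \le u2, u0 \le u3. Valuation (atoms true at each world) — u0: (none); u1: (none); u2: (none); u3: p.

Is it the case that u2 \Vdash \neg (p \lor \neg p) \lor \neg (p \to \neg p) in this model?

No

u2 \nVdash \neg (p \lor \neg p) \lor \neg (p \to \neg p): neither disjunct is forced at u2.
u2 \nVdash \neg (p \lor \neg p) since u2 is accessible from u2 and u2 \Vdash p \lor \neg p.
u2 \Vdash p \lor \neg p via the disjunct \neg p.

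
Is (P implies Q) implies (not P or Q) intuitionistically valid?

No

This is the material-implication-as-disjunction principle, which is not intuitionistically valid.
A Kripke countermodel: worlds 0, 1; order generated by 0 <= 1; atoms true at each world — 0:{}; 1:{P,Q}.
0 does not force (P implies Q) implies (not P or Q): already at 0 itself, 0 forces P implies Q but 0 does not force not P or Q.
0 does not force not P or Q: neither disjunct is forced at 0.
0 does not force not P since 1 is accessible from 0 and 1 forces P.
So the root 0 does not force the formula.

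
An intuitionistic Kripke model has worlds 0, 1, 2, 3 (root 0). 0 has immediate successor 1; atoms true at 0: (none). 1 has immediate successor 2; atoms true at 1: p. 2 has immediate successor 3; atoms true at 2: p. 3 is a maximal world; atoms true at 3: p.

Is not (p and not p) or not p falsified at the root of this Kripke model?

No

0 forces not (p and not p) or not p via the disjunct not (p and not p).
So the root 0 forces not (p and not p) or not p; the model is not a countermodel.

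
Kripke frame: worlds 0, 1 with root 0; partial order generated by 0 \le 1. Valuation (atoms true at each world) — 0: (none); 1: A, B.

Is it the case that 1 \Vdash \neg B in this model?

1 \nVdash \neg B since 1 is accessible from 1 and 1 \Vdash B.

No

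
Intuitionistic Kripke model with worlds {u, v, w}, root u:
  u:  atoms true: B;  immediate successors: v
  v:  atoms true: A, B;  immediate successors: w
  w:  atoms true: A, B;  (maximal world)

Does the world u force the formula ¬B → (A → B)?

Yes

u ⊩ ¬B → (A → B) vacuously: no world accessible from u forces the antecedent ¬B.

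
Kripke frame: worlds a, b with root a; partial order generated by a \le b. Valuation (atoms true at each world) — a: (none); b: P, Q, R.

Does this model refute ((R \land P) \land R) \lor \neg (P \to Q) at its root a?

Yes

a \nVdash ((R \land P) \land R) \lor \neg (P \to Q): neither disjunct is forced at a.
a \nVdash (R \land P) \land R since a fails R \land P.
So the root a does not force ((R \land P) \land R) \lor \neg (P \to Q); the model is a countermodel.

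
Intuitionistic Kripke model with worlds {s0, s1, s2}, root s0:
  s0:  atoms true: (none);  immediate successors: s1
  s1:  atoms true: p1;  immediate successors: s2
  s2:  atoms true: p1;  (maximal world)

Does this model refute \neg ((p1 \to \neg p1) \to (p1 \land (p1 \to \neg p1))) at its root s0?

Yes

s0 \nVdash \neg ((p1 \to \neg p1) \to (p1 \land (p1 \to \neg p1))) since s0 is accessible from s0 and s0 \Vdash (p1 \to \neg p1) \to (p1 \land (p1 \to \neg p1)).
s0 \Vdash (p1 \to \neg p1) \to (p1 \land (p1 \to \neg p1)) vacuously: no world accessible from s0 forces the antecedent p1 \to \neg p1.
So the root s0 does not force \neg ((p1 \to \neg p1) \to (p1 \land (p1 \to \neg p1))); the model is a countermodel.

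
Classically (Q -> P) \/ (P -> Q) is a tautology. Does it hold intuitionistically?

No

This is the Gödel–Dummett linearity axiom, which is not intuitionistically valid.
A Kripke countermodel: worlds a, b, c; order generated by a <= b, a <= c; atoms true at each world — a:{}; b:{Q}; c:{P}.
a ||-/- (Q -> P) \/ (P -> Q): neither disjunct is forced at a.
a ||-/- Q -> P: at the accessible world b, b ||- Q but b ||-/- P.
b lacks atom P, so b ||-/- P.
So the root a does not force the formula.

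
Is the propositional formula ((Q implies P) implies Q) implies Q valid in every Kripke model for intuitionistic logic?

This is Peirce's law, which is not intuitionistically valid.
A Kripke countermodel: worlds w0, w1; order generated by w0 <= w1; atoms true at each world — w0:{}; w1:{Q}.
w0 does not force ((Q implies P) implies Q) implies Q: already at w0 itself, w0 forces (Q implies P) implies Q but w0 does not force Q.
w0 lacks atom Q, so w0 does not force Q.
So the root w0 does not force the formula.

No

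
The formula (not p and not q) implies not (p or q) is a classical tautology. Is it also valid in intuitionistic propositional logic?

This is a constructively valid De Morgan direction (conjunction of negations to negated disjunction), which is intuitionistically derivable.
If both not p and not q hold at a world, no accessible world forces p or forces q, so none forces p or q.

Yes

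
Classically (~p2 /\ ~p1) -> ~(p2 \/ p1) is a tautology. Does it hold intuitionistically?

This is a constructively valid De Morgan direction (conjunction of negations to negated disjunction), which is intuitionistically derivable.
If both ~p2 and ~p1 hold at a world, no accessible world forces p2 or forces p1, so none forces p2 \/ p1.

Yes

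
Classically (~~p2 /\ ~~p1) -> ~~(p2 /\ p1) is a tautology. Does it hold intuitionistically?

This is the distribution of double negation over conjunction, which is intuitionistically derivable.
Assume ~~p2, ~~p1, and ~(p2 /\ p1). From p2 we'd get ~p1 (since p2 /\ p1 is refuted), contradicting ~~p1; so ~p2, contradicting ~~p2.

Yes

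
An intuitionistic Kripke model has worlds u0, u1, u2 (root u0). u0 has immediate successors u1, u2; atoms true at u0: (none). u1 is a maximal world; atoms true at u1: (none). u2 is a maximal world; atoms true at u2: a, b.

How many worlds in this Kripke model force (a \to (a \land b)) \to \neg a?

u0: does not force it — u0 \nVdash (a \to (a \land b)) \to \neg a: already at u0 itself, u0 \Vdash a \to (a \land b) but u0 \nVdash \neg a.
u1: forces it.
u2: does not force it — u2 \nVdash (a \to (a \land b)) \to \neg a: already at u2 itself, u2 \Vdash a \to (a \land b) but u2 \nVdash \neg a.
Worlds forcing the formula: {u1}.

1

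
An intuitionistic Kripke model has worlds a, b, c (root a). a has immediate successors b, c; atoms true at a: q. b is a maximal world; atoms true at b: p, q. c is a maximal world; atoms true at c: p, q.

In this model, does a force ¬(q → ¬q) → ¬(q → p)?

a ⊮ ¬(q → ¬q) → ¬(q → p): already at a itself, a ⊩ ¬(q → ¬q) but a ⊮ ¬(q → p).
a ⊮ ¬(q → p) since b is accessible from a and b ⊩ q → p.
b ⊩ q → p: every world accessible from b that forces q (namely b) also forces p.

No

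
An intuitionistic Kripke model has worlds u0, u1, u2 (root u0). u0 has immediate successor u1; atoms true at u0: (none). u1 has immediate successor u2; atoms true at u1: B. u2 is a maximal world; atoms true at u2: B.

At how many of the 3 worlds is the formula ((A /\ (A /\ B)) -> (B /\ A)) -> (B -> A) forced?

0

u0: does not force it — u0 ||-/- ((A /\ (A /\ B)) -> (B /\ A)) -> (B -> A): already at u0 itself, u0 ||- (A /\ (A /\ B)) -> (B /\ A) but u0 ||-/- B -> A.
u1: does not force it — u1 ||-/- ((A /\ (A /\ B)) -> (B /\ A)) -> (B -> A): already at u1 itself, u1 ||- (A /\ (A /\ B)) -> (B /\ A) but u1 ||-/- B -> A.
u2: does not force it — u2 ||-/- ((A /\ (A /\ B)) -> (B /\ A)) -> (B -> A): already at u2 itself, u2 ||- (A /\ (A /\ B)) -> (B /\ A) but u2 ||-/- B -> A.
Worlds forcing the formula: { }.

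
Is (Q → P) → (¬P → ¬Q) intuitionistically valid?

Yes

This is the forward direction of contraposition, which is intuitionistically derivable.
Assume Q → P and ¬P. If Q held then P would follow, contradicting ¬P; so ¬Q.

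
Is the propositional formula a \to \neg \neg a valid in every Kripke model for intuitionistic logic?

Yes

This is double-negation introduction, which is intuitionistically derivable.
If a world forces a then every accessible world forces a (persistence), so none forces \neg a; hence \neg \neg a.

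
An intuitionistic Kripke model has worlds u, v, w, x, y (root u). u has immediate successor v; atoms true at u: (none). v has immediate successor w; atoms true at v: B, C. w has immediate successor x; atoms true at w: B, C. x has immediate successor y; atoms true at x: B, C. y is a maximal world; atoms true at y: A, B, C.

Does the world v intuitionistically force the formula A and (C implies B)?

No

v does not force A and (C implies B) since v fails A.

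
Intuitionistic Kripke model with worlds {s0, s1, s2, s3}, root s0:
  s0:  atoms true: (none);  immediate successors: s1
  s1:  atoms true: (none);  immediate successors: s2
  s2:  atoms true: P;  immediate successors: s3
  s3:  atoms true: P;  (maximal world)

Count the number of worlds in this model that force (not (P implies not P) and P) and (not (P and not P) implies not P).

0

s0: does not force it — s0 does not force (not (P implies not P) and P) and (not (P and not P) implies not P) since s0 fails not (P implies not P) and P.
s1: does not force it.
s2: does not force it.
s3: does not force it.
Worlds forcing the formula: { }.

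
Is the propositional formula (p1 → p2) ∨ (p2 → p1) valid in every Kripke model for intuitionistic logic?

No

This is the Gödel–Dummett linearity axiom, which is not intuitionistically valid.
A Kripke countermodel: worlds u0, u1, u2; order generated by u0 ≤ u1, u0 ≤ u2; atoms true at each world — u0:{}; u1:{p1}; u2:{p2}.
u0 ⊮ (p1 → p2) ∨ (p2 → p1): neither disjunct is forced at u0.
u0 ⊮ p1 → p2: at the accessible world u1, u1 ⊩ p1 but u1 ⊮ p2.
u1 lacks atom p2, so u1 ⊮ p2.
So the root u0 does not force the formula.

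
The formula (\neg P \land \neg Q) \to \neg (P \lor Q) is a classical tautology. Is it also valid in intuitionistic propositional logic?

This is a constructively valid De Morgan direction (conjunction of negations to negated disjunction), which is intuitionistically derivable.
If both \neg P and \neg Q hold at a world, no accessible world forces P or forces Q, so none forces P \lor Q.

Yes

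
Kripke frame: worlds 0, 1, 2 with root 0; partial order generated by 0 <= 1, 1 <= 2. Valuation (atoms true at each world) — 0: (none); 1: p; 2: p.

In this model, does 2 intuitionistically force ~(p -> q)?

2 ||- ~(p -> q): no world accessible from 2 forces p -> q.

Yes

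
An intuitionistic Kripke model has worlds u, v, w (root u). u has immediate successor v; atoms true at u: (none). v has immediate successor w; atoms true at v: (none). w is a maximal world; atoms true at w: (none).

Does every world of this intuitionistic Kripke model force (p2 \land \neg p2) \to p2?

Yes

u \Vdash (p2 \land \neg p2) \to p2 vacuously: no world accessible from u forces the antecedent p2 \land \neg p2.
Since the root u forces (p2 \land \neg p2) \to p2 and forcing is persistent (monotone upward), every world forces it.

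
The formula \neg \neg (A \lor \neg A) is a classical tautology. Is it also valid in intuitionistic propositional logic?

Yes

This is the double negation of excluded middle, which is intuitionistically derivable.
Assuming \neg (A \lor \neg A): from A we'd get A \lor \neg A, so \neg A; but then A \lor \neg A again — contradiction. Hence \neg \neg (A \lor \neg A).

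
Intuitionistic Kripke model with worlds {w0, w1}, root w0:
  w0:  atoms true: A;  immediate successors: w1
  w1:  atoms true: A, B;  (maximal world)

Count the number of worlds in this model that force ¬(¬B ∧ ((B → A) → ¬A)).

2

w0: forces it.
w1: forces it.
Worlds forcing the formula: {w0, w1}.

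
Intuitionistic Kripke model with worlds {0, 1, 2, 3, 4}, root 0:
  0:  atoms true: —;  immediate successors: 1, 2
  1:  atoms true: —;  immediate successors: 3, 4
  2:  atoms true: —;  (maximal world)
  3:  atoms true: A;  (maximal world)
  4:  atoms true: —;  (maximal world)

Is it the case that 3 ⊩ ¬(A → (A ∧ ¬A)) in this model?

3 ⊩ ¬(A → (A ∧ ¬A)): no world accessible from 3 forces A → (A ∧ ¬A).

Yes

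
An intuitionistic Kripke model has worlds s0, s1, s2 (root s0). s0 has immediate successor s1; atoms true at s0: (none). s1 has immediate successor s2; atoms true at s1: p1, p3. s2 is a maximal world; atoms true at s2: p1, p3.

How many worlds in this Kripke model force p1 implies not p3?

0

s0: does not force it — s0 does not force p1 implies not p3: at the accessible world s1, s1 forces p1 but s1 does not force not p3.
s1: does not force it — s1 does not force p1 implies not p3: already at s1 itself, s1 forces p1 but s1 does not force not p3.
s2: does not force it.
Worlds forcing the formula: { }.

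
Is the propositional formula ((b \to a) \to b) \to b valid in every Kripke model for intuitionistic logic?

This is Peirce's law, which is not intuitionistically valid.
A Kripke countermodel: worlds s0, s1; order generated by s0 \le s1; atoms true at each world — s0:{}; s1:{b}.
s0 \nVdash ((b \to a) \to b) \to b: already at s0 itself, s0 \Vdash (b \to a) \to b but s0 \nVdash b.
s0 lacks atom b, so s0 \nVdash b.
So the root s0 does not force the formula.

No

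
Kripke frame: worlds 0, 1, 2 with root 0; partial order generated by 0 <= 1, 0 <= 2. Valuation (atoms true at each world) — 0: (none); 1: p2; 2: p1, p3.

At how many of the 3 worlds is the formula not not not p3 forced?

0: does not force it — 0 does not force not not not p3 since 2 is accessible from 0 and 2 forces not not p3.
1: forces it.
2: does not force it — 2 does not force not not not p3 since 2 is accessible from 2 and 2 forces not not p3.
Worlds forcing the formula: {1}.

1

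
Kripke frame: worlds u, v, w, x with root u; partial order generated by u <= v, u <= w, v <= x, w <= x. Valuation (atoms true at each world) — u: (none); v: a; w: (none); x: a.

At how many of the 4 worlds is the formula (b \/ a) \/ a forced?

u: does not force it — u ||-/- (b \/ a) \/ a: neither disjunct is forced at u.
v: forces it.
w: does not force it.
x: forces it.
Worlds forcing the formula: {v, x}.

2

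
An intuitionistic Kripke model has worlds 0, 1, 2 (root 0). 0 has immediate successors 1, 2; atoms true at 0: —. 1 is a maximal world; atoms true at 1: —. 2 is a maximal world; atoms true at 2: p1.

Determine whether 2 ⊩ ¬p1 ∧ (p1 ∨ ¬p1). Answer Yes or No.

2 ⊮ ¬p1 ∧ (p1 ∨ ¬p1) since 2 fails ¬p1.

No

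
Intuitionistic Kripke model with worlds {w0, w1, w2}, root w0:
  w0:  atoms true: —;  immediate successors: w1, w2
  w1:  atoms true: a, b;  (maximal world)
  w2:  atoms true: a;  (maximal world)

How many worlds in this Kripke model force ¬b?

1

w0: does not force it — w0 ⊮ ¬b since w1 is accessible from w0 and w1 ⊩ b.
w1: does not force it — w1 ⊮ ¬b since w1 is accessible from w1 and w1 ⊩ b.
w2: forces it.
Worlds forcing the formula: {w2}.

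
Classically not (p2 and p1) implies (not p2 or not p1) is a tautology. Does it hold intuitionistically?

This is the constructively invalid direction of De Morgan's law for conjunction, which is not intuitionistically valid.
A Kripke countermodel: worlds u0, u1, u2; order generated by u0 <= u1, u0 <= u2; atoms true at each world — u0:{}; u1:{p2}; u2:{p1}.
u0 does not force not (p2 and p1) implies (not p2 or not p1): already at u0 itself, u0 forces not (p2 and p1) but u0 does not force not p2 or not p1.
u0 does not force not p2 or not p1: neither disjunct is forced at u0.
u0 does not force not p2 since u1 is accessible from u0 and u1 forces p2.
So the root u0 does not force the formula.

No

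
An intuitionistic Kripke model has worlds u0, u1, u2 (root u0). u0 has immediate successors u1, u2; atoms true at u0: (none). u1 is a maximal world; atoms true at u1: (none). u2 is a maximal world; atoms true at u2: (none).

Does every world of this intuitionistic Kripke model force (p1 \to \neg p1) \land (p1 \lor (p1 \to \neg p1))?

Yes

u0 \Vdash (p1 \to \neg p1) \land (p1 \lor (p1 \to \neg p1)) since u0 forces both conjuncts.
Since the root u0 forces (p1 \to \neg p1) \land (p1 \lor (p1 \to \neg p1)) and forcing is persistent (monotone upward), every world forces it.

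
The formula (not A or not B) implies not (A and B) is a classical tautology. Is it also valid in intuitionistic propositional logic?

This is a constructively valid De Morgan direction (disjunction of negations to negated conjunction), which is intuitionistically derivable.
If not A holds at a world then no accessible world forces A, hence none forces A and B; likewise for not B.

Yes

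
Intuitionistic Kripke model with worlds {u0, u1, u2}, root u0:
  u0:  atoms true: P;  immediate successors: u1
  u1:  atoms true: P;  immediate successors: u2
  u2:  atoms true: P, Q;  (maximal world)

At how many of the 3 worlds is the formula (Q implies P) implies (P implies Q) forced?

1

u0: does not force it — u0 does not force (Q implies P) implies (P implies Q): already at u0 itself, u0 forces Q implies P but u0 does not force P implies Q.
u1: does not force it.
u2: forces it.
Worlds forcing the formula: {u2}.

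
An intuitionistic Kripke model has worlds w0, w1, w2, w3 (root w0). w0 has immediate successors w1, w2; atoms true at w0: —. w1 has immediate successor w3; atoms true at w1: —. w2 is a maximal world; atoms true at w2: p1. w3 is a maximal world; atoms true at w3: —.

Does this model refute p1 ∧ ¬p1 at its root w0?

Yes

w0 ⊮ p1 ∧ ¬p1 since w0 fails p1.
So the root w0 does not force p1 ∧ ¬p1; the model is a countermodel.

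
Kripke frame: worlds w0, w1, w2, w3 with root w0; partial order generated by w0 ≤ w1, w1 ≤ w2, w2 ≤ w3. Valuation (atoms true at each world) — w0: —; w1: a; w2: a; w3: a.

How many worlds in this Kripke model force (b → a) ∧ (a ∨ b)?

3

w0: does not force it — w0 ⊮ (b → a) ∧ (a ∨ b) since w0 fails a ∨ b.
w1: forces it.
w2: forces it.
w3: forces it.
Worlds forcing the formula: {w1, w2, w3}.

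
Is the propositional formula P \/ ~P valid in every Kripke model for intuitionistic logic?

No

This is the law of excluded middle, which is not intuitionistically valid.
A Kripke countermodel: worlds a, b; order generated by a <= b; atoms true at each world — a:{}; b:{P}.
a ||-/- P \/ ~P: neither disjunct is forced at a.
a lacks atom P, so a ||-/- P.
So the root a does not force the formula.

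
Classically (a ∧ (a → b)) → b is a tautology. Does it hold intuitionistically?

Yes

This is modus ponens in implicational form, which is intuitionistically derivable.
If a world forces a and a → b, then applying the implication at that world (which is accessible from itself) gives b.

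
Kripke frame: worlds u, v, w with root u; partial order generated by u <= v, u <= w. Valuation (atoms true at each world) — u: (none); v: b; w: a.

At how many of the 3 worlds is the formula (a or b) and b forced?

u: does not force it — u does not force (a or b) and b since u fails a or b.
v: forces it.
w: does not force it — w does not force (a or b) and b since w fails b.
Worlds forcing the formula: {v}.

1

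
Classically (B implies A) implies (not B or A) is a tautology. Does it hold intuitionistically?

This is the material-implication-as-disjunction principle, which is not intuitionistically valid.
A Kripke countermodel: worlds s0, s1; order generated by s0 <= s1; atoms true at each world — s0:{}; s1:{A,B}.
s0 does not force (B implies A) implies (not B or A): already at s0 itself, s0 forces B implies A but s0 does not force not B or A.
s0 does not force not B or A: neither disjunct is forced at s0.
s0 does not force not B since s1 is accessible from s0 and s1 forces B.
So the root s0 does not force the formula.

No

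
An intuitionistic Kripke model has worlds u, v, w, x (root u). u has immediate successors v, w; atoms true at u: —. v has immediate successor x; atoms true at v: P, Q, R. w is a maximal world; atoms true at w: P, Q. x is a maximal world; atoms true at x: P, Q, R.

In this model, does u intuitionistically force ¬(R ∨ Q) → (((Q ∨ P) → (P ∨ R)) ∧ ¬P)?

u ⊩ ¬(R ∨ Q) → (((Q ∨ P) → (P ∨ R)) ∧ ¬P) vacuously: no world accessible from u forces the antecedent ¬(R ∨ Q).

Yes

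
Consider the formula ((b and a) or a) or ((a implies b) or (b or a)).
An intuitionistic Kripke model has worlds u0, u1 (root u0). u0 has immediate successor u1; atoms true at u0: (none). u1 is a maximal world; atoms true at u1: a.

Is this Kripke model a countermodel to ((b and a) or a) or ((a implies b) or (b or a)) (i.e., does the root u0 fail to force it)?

u0 does not force ((b and a) or a) or ((a implies b) or (b or a)): neither disjunct is forced at u0.
u0 does not force (b and a) or a: neither disjunct is forced at u0.
u0 does not force b and a since u0 fails b.
So the root u0 does not force ((b and a) or a) or ((a implies b) or (b or a)); the model is a countermodel.

Yes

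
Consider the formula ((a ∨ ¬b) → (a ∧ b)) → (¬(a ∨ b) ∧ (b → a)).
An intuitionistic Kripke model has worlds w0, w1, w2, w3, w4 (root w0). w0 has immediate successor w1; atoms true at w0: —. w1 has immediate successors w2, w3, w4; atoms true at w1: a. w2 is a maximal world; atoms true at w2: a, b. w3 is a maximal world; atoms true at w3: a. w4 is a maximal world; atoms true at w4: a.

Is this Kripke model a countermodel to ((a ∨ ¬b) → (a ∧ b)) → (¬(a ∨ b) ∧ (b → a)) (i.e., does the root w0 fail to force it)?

Yes

w0 ⊮ ((a ∨ ¬b) → (a ∧ b)) → (¬(a ∨ b) ∧ (b → a)): at the accessible world w2, w2 ⊩ (a ∨ ¬b) → (a ∧ b) but w2 ⊮ ¬(a ∨ b) ∧ (b → a).
w2 ⊮ ¬(a ∨ b) ∧ (b → a) since w2 fails ¬(a ∨ b).
So the root w0 does not force ((a ∨ ¬b) → (a ∧ b)) → (¬(a ∨ b) ∧ (b → a)); the model is a countermodel.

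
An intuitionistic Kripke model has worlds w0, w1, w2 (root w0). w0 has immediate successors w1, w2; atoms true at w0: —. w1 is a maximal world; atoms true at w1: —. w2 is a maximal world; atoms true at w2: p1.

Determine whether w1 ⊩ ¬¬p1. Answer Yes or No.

w1 ⊮ ¬¬p1 since w1 is accessible from w1 and w1 ⊩ ¬p1.
w1 ⊩ ¬p1: no world accessible from w1 forces p1.

No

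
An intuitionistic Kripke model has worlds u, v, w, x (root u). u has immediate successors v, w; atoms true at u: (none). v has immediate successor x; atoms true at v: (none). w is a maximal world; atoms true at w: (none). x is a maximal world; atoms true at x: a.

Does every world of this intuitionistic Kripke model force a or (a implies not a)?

No

Not every world: u does not force a or (a implies not a).
u does not force a or (a implies not a): neither disjunct is forced at u.
u lacks atom a, so u does not force a.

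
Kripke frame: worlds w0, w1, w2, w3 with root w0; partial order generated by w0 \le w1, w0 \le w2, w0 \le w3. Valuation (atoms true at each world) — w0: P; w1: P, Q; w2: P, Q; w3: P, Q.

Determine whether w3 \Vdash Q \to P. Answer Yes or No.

Yes

w3 \Vdash Q \to P: every world accessible from w3 that forces Q (namely w3) also forces P.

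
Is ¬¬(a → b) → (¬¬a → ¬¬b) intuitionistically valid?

This is the distribution of double negation over implication, which is intuitionistically derivable.
Assume ¬¬(a → b) and ¬¬a; suppose ¬b. Then a → b would give ¬a (by contraposition), contradicting ¬¬a; so ¬(a → b), contradicting ¬¬(a → b). Hence ¬¬b.

Yes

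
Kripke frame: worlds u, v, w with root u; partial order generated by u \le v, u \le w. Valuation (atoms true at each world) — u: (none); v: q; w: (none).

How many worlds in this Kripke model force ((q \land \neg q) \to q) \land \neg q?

1

u: does not force it — u \nVdash ((q \land \neg q) \to q) \land \neg q since u fails \neg q.
v: does not force it — v \nVdash ((q \land \neg q) \to q) \land \neg q since v fails \neg q.
w: forces it.
Worlds forcing the formula: {w}.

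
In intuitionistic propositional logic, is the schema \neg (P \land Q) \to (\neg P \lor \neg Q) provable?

This is the constructively invalid direction of De Morgan's law for conjunction, which is not intuitionistically valid.
A Kripke countermodel: worlds u0, u1, u2; order generated by u0 \le u1, u0 \le u2; atoms true at each world — u0:{}; u1:{P}; u2:{Q}.
u0 \nVdash \neg (P \land Q) \to (\neg P \lor \neg Q): already at u0 itself, u0 \Vdash \neg (P \land Q) but u0 \nVdash \neg P \lor \neg Q.
u0 \nVdash \neg P \lor \neg Q: neither disjunct is forced at u0.
u0 \nVdash \neg P since u1 is accessible from u0 and u1 \Vdash P.
So the root u0 does not force the formula.

No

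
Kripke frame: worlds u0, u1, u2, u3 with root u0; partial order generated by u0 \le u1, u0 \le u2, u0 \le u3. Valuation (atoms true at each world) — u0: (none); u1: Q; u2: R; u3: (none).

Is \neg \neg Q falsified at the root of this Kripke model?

Yes

u0 \nVdash \neg \neg Q since u2 is accessible from u0 and u2 \Vdash \neg Q.
u2 \Vdash \neg Q: no world accessible from u2 forces Q.
So the root u0 does not force \neg \neg Q; the model is a countermodel.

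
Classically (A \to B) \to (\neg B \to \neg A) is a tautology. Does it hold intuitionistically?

Yes

This is the forward direction of contraposition, which is intuitionistically derivable.
Assume A \to B and \neg B. If A held then B would follow, contradicting \neg B; so \neg A.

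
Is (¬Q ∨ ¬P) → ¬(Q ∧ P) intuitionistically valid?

This is a constructively valid De Morgan direction (disjunction of negations to negated conjunction), which is intuitionistically derivable.
If ¬Q holds at a world then no accessible world forces Q, hence none forces Q ∧ P; likewise for ¬P.

Yes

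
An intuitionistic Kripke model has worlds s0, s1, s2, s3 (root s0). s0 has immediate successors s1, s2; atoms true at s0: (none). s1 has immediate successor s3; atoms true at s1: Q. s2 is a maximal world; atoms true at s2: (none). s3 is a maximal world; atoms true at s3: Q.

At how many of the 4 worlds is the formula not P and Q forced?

s0: does not force it — s0 does not force not P and Q since s0 fails Q.
s1: forces it.
s2: does not force it — s2 does not force not P and Q since s2 fails Q.
s3: forces it.
Worlds forcing the formula: {s1, s3}.

2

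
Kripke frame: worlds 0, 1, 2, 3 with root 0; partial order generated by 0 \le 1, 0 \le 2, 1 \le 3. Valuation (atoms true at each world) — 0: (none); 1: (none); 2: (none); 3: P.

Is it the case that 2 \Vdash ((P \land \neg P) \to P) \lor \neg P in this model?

2 \Vdash ((P \land \neg P) \to P) \lor \neg P via the disjunct (P \land \neg P) \to P.

Yes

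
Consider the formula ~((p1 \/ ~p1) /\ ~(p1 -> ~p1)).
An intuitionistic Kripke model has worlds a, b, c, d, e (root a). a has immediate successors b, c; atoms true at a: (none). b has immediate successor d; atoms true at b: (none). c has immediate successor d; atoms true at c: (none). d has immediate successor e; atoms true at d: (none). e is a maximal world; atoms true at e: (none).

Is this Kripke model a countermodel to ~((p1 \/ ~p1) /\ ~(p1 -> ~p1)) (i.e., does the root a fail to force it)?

a ||- ~((p1 \/ ~p1) /\ ~(p1 -> ~p1)): no world accessible from a forces (p1 \/ ~p1) /\ ~(p1 -> ~p1).
So the root a forces ~((p1 \/ ~p1) /\ ~(p1 -> ~p1)); the model is not a countermodel.

No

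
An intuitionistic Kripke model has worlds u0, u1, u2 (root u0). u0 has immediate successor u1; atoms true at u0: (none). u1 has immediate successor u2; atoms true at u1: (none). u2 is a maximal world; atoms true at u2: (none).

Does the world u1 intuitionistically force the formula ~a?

Yes

u1 ||- ~a: no world accessible from u1 forces a.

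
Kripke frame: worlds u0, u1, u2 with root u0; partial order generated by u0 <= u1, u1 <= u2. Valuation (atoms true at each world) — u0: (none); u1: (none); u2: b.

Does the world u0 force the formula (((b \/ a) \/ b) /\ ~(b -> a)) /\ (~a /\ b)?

No

u0 ||-/- (((b \/ a) \/ b) /\ ~(b -> a)) /\ (~a /\ b) since u0 fails ((b \/ a) \/ b) /\ ~(b -> a).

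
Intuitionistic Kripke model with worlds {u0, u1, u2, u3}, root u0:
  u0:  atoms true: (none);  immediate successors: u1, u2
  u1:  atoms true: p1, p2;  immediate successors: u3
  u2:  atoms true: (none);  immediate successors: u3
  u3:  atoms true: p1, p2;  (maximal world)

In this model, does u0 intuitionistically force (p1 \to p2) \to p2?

u0 \nVdash (p1 \to p2) \to p2: already at u0 itself, u0 \Vdash p1 \to p2 but u0 \nVdash p2.
u0 lacks atom p2, so u0 \nVdash p2.

No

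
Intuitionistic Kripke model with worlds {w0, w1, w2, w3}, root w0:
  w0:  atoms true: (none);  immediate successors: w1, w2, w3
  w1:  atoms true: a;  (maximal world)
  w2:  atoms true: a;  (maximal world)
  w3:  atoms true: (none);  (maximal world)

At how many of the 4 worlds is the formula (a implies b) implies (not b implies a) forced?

w0: does not force it — w0 does not force (a implies b) implies (not b implies a): at the accessible world w3, w3 forces a implies b but w3 does not force not b implies a.
w1: forces it.
w2: forces it.
w3: does not force it — w3 does not force (a implies b) implies (not b implies a): already at w3 itself, w3 forces a implies b but w3 does not force not b implies a.
Worlds forcing the formula: {w1, w2}.

2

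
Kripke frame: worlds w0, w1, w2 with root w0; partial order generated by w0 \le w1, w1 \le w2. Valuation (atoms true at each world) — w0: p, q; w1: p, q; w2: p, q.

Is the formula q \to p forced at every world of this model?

Yes

w0 \Vdash q \to p: every world accessible from w0 that forces q (namely w0, w1, w2) also forces p.
Since the root w0 forces q \to p and forcing is persistent (monotone upward), every world forces it.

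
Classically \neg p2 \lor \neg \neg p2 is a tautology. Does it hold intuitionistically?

This is the weak law of excluded middle, which is not intuitionistically valid.
A Kripke countermodel: worlds s0, s1, s2; order generated by s0 \le s1, s0 \le s2; atoms true at each world — s0:{}; s1:{p2}; s2:{}.
s0 \nVdash \neg p2 \lor \neg \neg p2: neither disjunct is forced at s0.
s0 \nVdash \neg p2 since s1 is accessible from s0 and s1 \Vdash p2.
So the root s0 does not force the formula.

No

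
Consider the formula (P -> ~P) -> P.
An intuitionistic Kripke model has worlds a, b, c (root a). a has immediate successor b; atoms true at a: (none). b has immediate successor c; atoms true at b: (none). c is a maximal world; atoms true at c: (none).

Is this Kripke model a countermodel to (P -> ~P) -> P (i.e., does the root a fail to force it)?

a ||-/- (P -> ~P) -> P: already at a itself, a ||- P -> ~P but a ||-/- P.
a lacks atom P, so a ||-/- P.
So the root a does not force (P -> ~P) -> P; the model is a countermodel.

Yes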